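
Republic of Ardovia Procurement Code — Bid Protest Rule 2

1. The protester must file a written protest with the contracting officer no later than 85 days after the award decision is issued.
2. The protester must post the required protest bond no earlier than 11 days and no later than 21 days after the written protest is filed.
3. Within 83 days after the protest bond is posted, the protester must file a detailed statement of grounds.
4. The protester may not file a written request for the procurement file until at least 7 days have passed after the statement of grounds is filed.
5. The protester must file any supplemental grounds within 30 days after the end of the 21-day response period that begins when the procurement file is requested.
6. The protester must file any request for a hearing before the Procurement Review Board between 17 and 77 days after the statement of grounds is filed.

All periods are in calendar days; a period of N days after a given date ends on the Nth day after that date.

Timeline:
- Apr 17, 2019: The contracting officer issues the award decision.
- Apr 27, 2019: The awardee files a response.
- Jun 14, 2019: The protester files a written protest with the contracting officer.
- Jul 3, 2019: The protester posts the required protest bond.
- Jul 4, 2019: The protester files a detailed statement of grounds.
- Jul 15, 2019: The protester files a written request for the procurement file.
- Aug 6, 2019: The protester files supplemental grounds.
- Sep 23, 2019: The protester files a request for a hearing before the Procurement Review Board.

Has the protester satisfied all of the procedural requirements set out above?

No

(1) due by Apr 17, 2019 + 85 days = Jul 11, 2019; done Jun 14, 2019 — timely.
(2) the permitted window runs from Jun 14, 2019 + 11 = Jun 25, 2019 to Jun 14, 2019 + 21 = Jul 5, 2019; done Jul 3, 2019, which is between those dates.
(3) due by Jul 3, 2019 + 83 days = Sep 24, 2019; done Jul 4, 2019 — timely.
(4) permitted from Jul 4, 2019 + 7 days = Jul 11, 2019 onward; done Jul 15, 2019, after the minimum wait.
(5) due by Aug 5, 2019 + 30 days = Sep 4, 2019; completed Aug 6, 2019, before the deadline.
(6) the permitted window runs from Jul 4, 2019 + 17 = Jul 21, 2019 to Jul 4, 2019 + 77 = Sep 19, 2019; Sep 23, 2019 is 4 days past the end of the window.
No need to go further; step 6 was not satisfied.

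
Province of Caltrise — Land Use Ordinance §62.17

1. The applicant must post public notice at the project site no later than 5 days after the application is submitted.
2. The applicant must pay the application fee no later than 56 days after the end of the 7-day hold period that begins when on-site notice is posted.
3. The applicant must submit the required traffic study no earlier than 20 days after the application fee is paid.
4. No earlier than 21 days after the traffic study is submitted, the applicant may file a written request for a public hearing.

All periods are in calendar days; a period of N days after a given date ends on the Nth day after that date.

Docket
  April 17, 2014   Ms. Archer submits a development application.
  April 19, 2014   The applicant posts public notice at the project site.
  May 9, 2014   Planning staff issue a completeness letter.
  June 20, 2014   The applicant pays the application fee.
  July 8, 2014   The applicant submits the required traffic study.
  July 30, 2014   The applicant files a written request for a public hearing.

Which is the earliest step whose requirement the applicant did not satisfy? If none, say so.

Step 1: 5 days after April 17, 2014 (when the application is submitted) is April 22, 2014; done April 19, 2014 — timely.
Step 2: 56 days after April 26, 2014 (end of the 7-day hold period, which began when on-site notice is posted on April 19, 2014) is June 21, 2014; completed June 20, 2014, before the deadline.
Step 3: the earliest permitted date is 20 days after June 20, 2014 (when the application fee is paid), i.e. July 10, 2014; July 8, 2014 is 2 days before the earliest permitted date.

Step 3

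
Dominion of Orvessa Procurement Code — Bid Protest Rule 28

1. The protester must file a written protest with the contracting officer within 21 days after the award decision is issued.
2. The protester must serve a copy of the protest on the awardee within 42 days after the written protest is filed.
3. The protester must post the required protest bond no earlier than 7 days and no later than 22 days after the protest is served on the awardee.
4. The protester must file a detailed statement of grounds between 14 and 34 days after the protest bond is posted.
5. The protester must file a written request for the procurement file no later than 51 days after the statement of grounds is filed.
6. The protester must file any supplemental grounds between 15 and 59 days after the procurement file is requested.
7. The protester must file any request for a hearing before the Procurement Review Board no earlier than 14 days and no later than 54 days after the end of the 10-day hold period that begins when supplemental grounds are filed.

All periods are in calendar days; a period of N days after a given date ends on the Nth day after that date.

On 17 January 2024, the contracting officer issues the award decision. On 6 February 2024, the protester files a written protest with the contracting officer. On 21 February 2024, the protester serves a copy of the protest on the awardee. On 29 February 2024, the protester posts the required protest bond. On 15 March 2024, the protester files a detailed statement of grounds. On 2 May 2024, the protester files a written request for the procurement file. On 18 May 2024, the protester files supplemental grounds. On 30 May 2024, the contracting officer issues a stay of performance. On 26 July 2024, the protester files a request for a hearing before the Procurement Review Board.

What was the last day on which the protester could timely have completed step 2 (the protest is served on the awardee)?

Step 2 runs from 6 February 2024, when the written protest is filed. 42 days after 6 February 2024 is 19 March 2024.

19 March 2024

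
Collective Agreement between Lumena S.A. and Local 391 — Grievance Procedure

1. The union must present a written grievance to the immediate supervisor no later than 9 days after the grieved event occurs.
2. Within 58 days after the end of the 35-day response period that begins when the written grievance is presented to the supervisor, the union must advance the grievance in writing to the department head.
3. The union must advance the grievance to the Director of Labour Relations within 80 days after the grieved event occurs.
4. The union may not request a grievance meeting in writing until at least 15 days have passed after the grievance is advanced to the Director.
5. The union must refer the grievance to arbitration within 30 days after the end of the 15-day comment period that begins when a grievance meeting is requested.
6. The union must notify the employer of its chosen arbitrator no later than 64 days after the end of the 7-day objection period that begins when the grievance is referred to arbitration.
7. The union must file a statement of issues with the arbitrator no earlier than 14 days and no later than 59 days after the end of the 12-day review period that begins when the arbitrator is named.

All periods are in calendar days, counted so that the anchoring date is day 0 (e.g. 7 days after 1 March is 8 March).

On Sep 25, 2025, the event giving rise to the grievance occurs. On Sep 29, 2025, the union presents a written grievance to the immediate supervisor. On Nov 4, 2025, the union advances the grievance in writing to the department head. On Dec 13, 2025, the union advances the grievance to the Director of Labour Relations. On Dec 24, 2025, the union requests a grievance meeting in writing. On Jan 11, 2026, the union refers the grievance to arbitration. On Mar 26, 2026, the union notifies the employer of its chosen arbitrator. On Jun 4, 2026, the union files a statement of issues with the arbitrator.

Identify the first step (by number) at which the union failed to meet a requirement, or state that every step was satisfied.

Step 1 — counting 9 days from Sep 25, 2025 (when the grieved event occurs) gives a deadline of Oct 4, 2025; done Sep 29, 2025 — timely.
Step 2 — counting 58 days from Nov 3, 2025 (end of the 35-day response period, which began when the written grievance is presented to the supervisor on Sep 29, 2025) gives a deadline of Dec 31, 2025; done Nov 4, 2025 — timely.
Step 3 — counting 80 days from Sep 25, 2025 (when the grieved event occurs) gives a deadline of Dec 14, 2025; done Dec 13, 2025 — timely.
Step 4 — must wait 15 days from Dec 13, 2025 (when the grievance is advanced to the Director), so not before Dec 28, 2025; done Dec 24, 2025 — 4 days too early.
The analysis stops there.

Step 4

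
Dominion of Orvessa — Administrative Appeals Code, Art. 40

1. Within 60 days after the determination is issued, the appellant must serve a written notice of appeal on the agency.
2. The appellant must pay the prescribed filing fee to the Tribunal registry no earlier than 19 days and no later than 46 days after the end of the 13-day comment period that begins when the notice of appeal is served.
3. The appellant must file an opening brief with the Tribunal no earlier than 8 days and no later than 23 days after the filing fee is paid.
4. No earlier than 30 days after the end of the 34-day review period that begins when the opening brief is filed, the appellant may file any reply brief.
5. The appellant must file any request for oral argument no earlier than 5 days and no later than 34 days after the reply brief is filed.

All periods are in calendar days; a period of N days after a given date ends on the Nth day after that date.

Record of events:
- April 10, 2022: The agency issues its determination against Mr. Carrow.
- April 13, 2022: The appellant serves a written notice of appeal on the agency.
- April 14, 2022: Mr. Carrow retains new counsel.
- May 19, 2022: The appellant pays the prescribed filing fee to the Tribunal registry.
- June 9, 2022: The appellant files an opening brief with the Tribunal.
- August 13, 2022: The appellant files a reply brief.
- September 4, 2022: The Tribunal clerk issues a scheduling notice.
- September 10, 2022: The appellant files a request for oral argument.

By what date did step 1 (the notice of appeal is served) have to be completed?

Step 1 runs from April 10, 2022, when the determination is issued. 60 days after April 10, 2022 is June 9, 2022.

June 9, 2022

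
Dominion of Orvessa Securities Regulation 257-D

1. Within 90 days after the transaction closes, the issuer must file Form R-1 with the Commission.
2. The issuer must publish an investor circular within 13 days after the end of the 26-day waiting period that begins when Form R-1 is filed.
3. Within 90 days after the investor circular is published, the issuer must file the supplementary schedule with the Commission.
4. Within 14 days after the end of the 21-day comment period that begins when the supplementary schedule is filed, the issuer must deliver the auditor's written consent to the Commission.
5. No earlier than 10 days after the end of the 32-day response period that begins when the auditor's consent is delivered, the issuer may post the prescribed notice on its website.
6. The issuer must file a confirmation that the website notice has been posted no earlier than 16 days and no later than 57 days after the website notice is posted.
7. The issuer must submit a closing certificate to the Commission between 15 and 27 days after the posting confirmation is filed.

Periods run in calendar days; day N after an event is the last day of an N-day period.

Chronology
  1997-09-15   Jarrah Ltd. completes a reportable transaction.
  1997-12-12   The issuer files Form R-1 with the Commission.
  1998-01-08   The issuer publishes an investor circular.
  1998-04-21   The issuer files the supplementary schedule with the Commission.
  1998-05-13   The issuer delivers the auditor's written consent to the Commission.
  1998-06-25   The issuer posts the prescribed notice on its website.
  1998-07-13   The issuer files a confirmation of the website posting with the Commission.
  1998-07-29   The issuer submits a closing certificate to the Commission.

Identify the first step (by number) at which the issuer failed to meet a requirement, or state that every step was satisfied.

Step 1 — counting 90 days from 1997-09-15 (when the transaction closes) gives a deadline of 1997-12-14; done 1997-12-12 — timely.
Step 2 — counting 13 days from 1998-01-07 (end of the 26-day waiting period, which began when Form R-1 is filed on 1997-12-12) gives a deadline of 1998-01-20; done 1998-01-08 — timely.
Step 3 — counting 90 days from 1998-01-08 (when the investor circular is published) gives a deadline of 1998-04-08; done 1998-04-21 — 13 days late.

Step 3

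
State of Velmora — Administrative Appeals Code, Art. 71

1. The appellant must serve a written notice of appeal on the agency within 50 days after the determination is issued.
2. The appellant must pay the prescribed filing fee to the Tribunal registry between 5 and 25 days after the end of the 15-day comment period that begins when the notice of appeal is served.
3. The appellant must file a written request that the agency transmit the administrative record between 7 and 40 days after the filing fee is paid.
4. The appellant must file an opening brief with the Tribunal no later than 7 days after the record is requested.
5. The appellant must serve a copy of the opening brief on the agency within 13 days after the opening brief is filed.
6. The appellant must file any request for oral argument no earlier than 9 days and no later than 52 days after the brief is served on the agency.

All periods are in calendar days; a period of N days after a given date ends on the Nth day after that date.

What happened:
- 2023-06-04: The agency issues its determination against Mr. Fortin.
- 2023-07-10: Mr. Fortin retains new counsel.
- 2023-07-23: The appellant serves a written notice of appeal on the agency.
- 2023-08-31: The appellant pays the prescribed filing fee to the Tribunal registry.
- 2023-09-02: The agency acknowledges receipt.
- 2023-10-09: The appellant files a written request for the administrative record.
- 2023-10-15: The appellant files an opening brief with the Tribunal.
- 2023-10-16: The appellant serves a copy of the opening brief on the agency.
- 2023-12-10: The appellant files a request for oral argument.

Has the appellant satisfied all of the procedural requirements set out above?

Step 1 — counting 50 days from 2023-06-04 (when the determination is issued) gives a deadline of 2023-07-24; 2023-07-23 is within that limit.
Step 2 — 5 and 25 days from 2023-08-07 (end of the 15-day comment period, which began when the notice of appeal is served on 2023-07-23) are 2023-08-12 and 2023-09-01 respectively; done 2023-08-31, which is between those dates.
Step 3 — 7 and 40 days from 2023-08-31 (when the filing fee is paid) are 2023-09-07 and 2023-10-10 respectively; done 2023-10-09, which is between those dates.
Step 4 — counting 7 days from 2023-10-09 (when the record is requested) gives a deadline of 2023-10-16; completed 2023-10-15, before the deadline.
Step 5 — counting 13 days from 2023-10-15 (when the opening brief is filed) gives a deadline of 2023-10-28; 2023-10-16 is within that limit.
Step 6 — 9 and 52 days from 2023-10-16 (when the brief is served on the agency) are 2023-10-25 and 2023-12-07 respectively; done 2023-12-10 — 3 days after the window closed.
That is the first point of non-compliance.

No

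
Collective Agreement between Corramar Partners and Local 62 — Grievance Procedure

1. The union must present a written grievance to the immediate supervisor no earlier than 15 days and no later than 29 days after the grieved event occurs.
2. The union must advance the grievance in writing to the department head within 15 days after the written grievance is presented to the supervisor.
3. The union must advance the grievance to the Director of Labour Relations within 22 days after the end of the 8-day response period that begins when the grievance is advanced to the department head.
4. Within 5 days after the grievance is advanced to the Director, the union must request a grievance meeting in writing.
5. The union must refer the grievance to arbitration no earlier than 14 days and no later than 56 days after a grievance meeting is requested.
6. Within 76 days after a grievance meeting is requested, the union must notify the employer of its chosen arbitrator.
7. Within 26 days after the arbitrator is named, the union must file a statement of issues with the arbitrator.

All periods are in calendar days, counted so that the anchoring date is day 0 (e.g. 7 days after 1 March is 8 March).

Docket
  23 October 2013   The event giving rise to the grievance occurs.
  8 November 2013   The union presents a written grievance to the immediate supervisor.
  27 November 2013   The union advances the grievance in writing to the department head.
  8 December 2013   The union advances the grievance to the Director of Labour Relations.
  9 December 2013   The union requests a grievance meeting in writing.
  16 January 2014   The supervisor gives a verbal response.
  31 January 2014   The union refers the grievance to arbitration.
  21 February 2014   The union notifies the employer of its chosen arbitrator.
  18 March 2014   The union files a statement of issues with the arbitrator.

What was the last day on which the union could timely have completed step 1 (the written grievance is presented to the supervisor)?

Step 1 runs from 23 October 2013, when the grieved event occurs. The window is 15–29 days after 23 October 2013; it closes on 21 November 2013.

21 November 2013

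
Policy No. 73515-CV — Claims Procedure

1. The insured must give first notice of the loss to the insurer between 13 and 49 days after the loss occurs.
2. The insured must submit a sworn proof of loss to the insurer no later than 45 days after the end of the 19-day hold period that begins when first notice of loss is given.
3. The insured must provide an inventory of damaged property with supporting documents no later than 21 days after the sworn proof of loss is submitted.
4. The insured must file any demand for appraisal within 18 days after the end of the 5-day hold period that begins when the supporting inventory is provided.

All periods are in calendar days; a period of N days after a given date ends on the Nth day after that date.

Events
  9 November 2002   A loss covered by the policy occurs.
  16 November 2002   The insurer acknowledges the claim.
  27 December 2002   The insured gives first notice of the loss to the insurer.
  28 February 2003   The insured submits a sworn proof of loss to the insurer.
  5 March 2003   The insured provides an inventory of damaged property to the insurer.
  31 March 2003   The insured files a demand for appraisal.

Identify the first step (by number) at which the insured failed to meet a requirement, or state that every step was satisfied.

Step 4

Step 1: the window is 13–49 days after 9 November 2002 (when the loss occurs), so 22 November 2002 through 28 December 2002; done 27 December 2002 — within the window.
Step 2: 45 days after 15 January 2003 (end of the 19-day hold period, which began when first notice of loss is given on 27 December 2002) is 1 March 2003; 28 February 2003 is within that limit.
Step 3: 21 days after 28 February 2003 (when the sworn proof of loss is submitted) is 21 March 2003; completed 5 March 2003, before the deadline.
Step 4: 18 days after 10 March 2003 (end of the 5-day hold period, which began when the supporting inventory is provided on 5 March 2003) is 28 March 2003; not done until 31 March 2003, 3 days after the deadline.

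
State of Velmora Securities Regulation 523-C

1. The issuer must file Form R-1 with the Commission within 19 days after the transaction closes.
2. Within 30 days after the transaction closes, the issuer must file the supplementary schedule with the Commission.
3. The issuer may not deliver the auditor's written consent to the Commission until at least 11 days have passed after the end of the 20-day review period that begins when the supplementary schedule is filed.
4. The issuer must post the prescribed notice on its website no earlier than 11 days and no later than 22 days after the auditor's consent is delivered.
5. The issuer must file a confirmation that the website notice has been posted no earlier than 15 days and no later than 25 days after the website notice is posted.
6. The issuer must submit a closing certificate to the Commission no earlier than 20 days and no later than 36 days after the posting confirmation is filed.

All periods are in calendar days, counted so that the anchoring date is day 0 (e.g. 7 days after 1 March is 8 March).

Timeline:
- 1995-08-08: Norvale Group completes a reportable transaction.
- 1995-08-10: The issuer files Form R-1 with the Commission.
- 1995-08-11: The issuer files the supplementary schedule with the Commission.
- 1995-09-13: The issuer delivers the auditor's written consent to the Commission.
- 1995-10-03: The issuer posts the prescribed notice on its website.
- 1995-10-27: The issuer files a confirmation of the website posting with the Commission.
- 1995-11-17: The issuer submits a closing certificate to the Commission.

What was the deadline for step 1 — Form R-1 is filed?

1995-08-27

Step 1 runs from 1995-08-08, when the transaction closes. 19 days after 1995-08-08 is 1995-08-27.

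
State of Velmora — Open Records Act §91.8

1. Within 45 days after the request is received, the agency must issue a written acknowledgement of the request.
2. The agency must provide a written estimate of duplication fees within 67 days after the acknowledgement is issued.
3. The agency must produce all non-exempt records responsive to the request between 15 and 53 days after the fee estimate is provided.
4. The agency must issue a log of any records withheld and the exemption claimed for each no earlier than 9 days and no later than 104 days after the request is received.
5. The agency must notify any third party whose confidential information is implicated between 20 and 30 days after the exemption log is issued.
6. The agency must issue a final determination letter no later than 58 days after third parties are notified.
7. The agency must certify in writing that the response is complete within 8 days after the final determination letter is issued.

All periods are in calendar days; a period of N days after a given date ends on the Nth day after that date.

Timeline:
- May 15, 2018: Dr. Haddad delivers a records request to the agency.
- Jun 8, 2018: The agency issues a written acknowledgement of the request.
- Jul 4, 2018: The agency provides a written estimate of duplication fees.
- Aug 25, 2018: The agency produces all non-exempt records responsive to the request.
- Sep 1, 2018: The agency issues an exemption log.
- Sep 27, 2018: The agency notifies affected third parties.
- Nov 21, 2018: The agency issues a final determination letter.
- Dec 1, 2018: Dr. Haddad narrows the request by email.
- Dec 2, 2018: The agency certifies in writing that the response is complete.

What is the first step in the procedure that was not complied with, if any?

(1) due by May 15, 2018 + 45 days = Jun 29, 2018; done Jun 8, 2018 — timely.
(2) due by Jun 8, 2018 + 67 days = Aug 14, 2018; Jul 4, 2018 is within that limit.
(3) the permitted window runs from Jul 4, 2018 + 15 = Jul 19, 2018 to Jul 4, 2018 + 53 = Aug 26, 2018; Aug 25, 2018 falls inside that range.
(4) the permitted window runs from May 15, 2018 + 9 = May 24, 2018 to May 15, 2018 + 104 = Aug 27, 2018; done Sep 1, 2018 — 5 days after the window closed.
No need to go further; step 4 was not satisfied.

Step 4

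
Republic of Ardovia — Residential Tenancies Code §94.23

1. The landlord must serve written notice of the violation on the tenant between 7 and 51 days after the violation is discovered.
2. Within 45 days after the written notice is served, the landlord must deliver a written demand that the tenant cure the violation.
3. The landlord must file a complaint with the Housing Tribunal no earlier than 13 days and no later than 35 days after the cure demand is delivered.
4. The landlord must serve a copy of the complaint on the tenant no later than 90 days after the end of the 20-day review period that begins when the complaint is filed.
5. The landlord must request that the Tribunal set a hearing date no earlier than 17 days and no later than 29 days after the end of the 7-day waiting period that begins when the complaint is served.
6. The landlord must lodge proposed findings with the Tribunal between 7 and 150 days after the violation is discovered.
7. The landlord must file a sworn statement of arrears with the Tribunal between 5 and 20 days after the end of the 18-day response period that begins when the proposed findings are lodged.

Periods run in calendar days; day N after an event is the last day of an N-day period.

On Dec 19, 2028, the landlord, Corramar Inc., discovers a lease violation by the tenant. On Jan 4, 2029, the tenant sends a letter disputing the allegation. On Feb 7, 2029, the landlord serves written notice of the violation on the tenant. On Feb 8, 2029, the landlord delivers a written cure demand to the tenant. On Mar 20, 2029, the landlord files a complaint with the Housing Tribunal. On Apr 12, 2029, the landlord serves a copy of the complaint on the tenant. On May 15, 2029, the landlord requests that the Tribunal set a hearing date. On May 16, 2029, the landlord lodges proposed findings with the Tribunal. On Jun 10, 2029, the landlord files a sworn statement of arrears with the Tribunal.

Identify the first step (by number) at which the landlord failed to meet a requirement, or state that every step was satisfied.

Step 1 — 7 and 51 days from Dec 19, 2028 (when the violation is discovered) are Dec 26, 2028 and Feb 8, 2029 respectively; done Feb 7, 2029, which is between those dates.
Step 2 — counting 45 days from Feb 7, 2029 (when the written notice is served) gives a deadline of Mar 24, 2029; done Feb 8, 2029 — timely.
Step 3 — 13 and 35 days from Feb 8, 2029 (when the cure demand is delivered) are Feb 21, 2029 and Mar 15, 2029 respectively; Mar 20, 2029 is 5 days past the end of the window.

Step 3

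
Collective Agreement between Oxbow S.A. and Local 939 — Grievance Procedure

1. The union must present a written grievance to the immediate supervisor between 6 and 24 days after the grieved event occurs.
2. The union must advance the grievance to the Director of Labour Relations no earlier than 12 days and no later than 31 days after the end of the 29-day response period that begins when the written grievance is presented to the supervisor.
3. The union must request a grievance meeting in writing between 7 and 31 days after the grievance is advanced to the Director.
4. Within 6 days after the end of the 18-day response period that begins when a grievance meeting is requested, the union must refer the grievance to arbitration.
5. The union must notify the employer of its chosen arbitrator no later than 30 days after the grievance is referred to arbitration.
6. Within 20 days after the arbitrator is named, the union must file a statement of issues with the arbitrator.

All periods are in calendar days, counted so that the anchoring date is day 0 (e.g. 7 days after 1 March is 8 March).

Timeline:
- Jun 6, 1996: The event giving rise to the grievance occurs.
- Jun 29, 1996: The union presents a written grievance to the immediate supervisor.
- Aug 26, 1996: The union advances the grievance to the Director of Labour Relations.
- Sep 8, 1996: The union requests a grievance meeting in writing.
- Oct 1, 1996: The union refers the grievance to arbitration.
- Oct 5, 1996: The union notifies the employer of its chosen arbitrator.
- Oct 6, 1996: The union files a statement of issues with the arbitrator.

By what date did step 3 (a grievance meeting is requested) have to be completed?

Step 3 runs from Aug 26, 1996, when the grievance is advanced to the Director. The window is 7–31 days after Aug 26, 1996; it closes on Sep 26, 1996.

Sep 26, 1996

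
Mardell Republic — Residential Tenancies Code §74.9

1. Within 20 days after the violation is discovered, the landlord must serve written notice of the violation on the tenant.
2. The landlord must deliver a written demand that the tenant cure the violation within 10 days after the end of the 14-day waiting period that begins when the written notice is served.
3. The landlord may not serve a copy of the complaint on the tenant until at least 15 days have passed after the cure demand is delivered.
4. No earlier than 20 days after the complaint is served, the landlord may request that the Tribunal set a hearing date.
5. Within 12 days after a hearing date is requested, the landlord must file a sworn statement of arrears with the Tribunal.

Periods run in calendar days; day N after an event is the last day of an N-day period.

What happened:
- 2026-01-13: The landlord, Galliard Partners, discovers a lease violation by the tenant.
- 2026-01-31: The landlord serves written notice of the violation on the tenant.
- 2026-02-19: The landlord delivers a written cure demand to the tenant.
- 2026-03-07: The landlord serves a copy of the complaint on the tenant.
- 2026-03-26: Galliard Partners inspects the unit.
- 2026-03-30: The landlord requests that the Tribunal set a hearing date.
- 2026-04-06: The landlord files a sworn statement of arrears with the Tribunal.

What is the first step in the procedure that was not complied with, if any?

(1) due by 2026-01-13 + 20 days = 2026-02-02; 2026-01-31 is within that limit.
(2) due by 2026-02-14 + 10 days = 2026-02-24; completed 2026-02-19, before the deadline.
(3) permitted from 2026-02-19 + 15 days = 2026-03-06 onward; done 2026-03-07 — permitted.
(4) permitted from 2026-03-07 + 20 days = 2026-03-27 onward; done 2026-03-30, after the minimum wait.
(5) due by 2026-03-30 + 12 days = 2026-04-11; completed 2026-04-06, before the deadline.

None — every step was satisfied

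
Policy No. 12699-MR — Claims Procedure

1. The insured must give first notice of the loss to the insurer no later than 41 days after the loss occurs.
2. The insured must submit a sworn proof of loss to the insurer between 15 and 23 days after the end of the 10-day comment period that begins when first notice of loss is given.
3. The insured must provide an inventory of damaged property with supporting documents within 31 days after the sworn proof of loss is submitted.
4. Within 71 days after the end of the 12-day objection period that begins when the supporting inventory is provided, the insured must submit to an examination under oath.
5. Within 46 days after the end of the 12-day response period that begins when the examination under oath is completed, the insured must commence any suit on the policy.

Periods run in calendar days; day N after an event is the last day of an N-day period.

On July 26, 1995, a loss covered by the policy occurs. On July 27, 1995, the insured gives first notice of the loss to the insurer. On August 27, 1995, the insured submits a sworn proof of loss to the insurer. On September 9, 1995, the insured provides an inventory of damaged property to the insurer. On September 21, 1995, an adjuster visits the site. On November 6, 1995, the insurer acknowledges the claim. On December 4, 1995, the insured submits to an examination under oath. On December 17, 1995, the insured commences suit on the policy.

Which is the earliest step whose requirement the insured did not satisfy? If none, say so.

Step 4

Step 1: 41 days after July 26, 1995 (when the loss occurs) is September 5, 1995; done July 27, 1995 — timely.
Step 2: the window is 15–23 days after August 6, 1995 (end of the 10-day comment period, which began when first notice of loss is given on July 27, 1995), so August 21, 1995 through August 29, 1995; August 27, 1995 falls inside that range.
Step 3: 31 days after August 27, 1995 (when the sworn proof of loss is submitted) is September 27, 1995; September 9, 1995 is within that limit.
Step 4: 71 days after September 21, 1995 (end of the 12-day objection period, which began when the supporting inventory is provided on September 9, 1995) is December 1, 1995; done December 4, 1995 — 3 days late.
No need to go further; step 4 was not satisfied.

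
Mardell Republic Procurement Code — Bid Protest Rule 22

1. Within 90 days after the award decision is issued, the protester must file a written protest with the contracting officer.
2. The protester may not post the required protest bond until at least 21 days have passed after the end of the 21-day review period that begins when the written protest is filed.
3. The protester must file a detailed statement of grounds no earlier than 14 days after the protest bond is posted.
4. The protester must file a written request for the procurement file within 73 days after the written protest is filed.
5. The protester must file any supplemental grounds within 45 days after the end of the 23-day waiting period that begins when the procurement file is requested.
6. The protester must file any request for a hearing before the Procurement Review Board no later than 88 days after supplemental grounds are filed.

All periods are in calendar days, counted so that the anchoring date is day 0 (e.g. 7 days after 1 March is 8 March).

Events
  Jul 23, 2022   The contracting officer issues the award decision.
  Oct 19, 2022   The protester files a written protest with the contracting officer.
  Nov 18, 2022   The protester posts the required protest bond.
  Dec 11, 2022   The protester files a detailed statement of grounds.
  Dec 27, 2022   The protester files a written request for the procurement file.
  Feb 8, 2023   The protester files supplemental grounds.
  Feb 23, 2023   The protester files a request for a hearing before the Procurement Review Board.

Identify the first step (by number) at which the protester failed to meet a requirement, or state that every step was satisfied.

Step 2

Step 1 — counting 90 days from Jul 23, 2022 (when the award decision is issued) gives a deadline of Oct 21, 2022; Oct 19, 2022 is within that limit.
Step 2 — must wait 21 days from Nov 9, 2022 (end of the 21-day review period, which began when the written protest is filed on Oct 19, 2022), so not before Nov 30, 2022; acted on Nov 18, 2022, 12 days prematurely.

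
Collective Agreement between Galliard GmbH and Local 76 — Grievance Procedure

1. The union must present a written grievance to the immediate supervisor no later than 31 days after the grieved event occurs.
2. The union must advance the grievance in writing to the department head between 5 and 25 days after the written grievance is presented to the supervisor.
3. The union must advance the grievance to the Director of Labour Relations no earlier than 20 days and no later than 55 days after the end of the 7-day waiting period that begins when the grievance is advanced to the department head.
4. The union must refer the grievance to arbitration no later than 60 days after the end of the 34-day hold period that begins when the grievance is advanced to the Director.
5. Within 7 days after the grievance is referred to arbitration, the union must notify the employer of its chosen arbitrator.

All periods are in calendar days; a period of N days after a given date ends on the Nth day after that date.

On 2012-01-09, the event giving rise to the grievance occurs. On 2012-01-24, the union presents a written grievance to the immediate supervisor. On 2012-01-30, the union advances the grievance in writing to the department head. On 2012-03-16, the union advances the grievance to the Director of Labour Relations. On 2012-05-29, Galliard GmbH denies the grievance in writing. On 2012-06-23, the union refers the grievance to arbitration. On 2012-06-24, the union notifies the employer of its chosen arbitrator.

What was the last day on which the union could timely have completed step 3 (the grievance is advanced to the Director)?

The grievance is advanced to the department head on 2012-01-30; the 7-day waiting period therefore ends 2012-02-06, and step 3 runs from that date. The window is 20–55 days after 2012-02-06; it closes on 2012-04-01.

2012-04-01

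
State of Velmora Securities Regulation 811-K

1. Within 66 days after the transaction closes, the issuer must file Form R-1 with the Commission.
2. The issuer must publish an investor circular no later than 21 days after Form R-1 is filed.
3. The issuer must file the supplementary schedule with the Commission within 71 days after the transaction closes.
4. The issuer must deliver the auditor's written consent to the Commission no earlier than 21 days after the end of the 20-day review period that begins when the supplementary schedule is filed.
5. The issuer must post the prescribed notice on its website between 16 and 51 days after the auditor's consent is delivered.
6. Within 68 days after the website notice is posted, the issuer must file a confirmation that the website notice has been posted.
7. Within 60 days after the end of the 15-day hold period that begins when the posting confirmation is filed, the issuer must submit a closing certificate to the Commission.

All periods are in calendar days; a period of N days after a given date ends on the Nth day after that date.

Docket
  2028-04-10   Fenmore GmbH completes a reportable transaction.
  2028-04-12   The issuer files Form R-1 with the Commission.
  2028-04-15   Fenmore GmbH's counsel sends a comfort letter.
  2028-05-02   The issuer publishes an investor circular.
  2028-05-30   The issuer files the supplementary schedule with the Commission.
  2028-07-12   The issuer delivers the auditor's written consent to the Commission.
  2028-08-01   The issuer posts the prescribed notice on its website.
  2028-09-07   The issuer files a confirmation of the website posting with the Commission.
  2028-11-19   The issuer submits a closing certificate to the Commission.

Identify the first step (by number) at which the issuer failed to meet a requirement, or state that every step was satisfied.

None — every step was satisfied

Step 1: 66 days after 2028-04-10 (when the transaction closes) is 2028-06-15; completed 2028-04-12, before the deadline.
Step 2: 21 days after 2028-04-12 (when Form R-1 is filed) is 2028-05-03; done 2028-05-02 — timely.
Step 3: 71 days after 2028-04-10 (when the transaction closes) is 2028-06-20; completed 2028-05-30, before the deadline.
Step 4: the earliest permitted date is 21 days after 2028-06-19 (end of the 20-day review period, which began when the supplementary schedule is filed on 2028-05-30), i.e. 2028-07-10; 2028-07-12 is on or after that date.
Step 5: the window is 16–51 days after 2028-07-12 (when the auditor's consent is delivered), so 2028-07-28 through 2028-09-01; done 2028-08-01, which is between those dates.
Step 6: 68 days after 2028-08-01 (when the website notice is posted) is 2028-10-08; completed 2028-09-07, before the deadline.
Step 7: 60 days after 2028-09-22 (end of the 15-day hold period, which began when the posting confirmation is filed on 2028-09-07) is 2028-11-21; completed 2028-11-19, before the deadline.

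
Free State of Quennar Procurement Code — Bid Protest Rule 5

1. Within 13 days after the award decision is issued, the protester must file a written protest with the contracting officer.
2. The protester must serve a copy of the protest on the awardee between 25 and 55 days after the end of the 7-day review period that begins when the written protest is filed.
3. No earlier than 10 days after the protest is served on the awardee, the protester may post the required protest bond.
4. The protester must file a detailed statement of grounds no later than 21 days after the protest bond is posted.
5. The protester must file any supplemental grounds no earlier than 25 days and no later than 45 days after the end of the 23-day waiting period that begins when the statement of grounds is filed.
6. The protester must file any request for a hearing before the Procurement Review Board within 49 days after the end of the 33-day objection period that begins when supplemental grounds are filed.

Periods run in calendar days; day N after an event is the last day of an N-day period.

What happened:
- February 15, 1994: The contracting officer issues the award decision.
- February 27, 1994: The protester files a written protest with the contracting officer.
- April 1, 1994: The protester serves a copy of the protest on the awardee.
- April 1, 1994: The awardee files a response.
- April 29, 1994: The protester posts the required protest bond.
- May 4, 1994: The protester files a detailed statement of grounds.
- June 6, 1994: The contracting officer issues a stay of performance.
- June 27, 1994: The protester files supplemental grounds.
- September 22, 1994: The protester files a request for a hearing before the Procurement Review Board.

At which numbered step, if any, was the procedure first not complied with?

Step 1 — counting 13 days from February 15, 1994 (when the award decision is issued) gives a deadline of February 28, 1994; completed February 27, 1994, before the deadline.
Step 2 — 25 and 55 days from March 6, 1994 (end of the 7-day review period, which began when the written protest is filed on February 27, 1994) are March 31, 1994 and April 30, 1994 respectively; done April 1, 1994 — within the window.
Step 3 — must wait 10 days from April 1, 1994 (when the protest is served on the awardee), so not before April 11, 1994; done April 29, 1994, after the minimum wait.
Step 4 — counting 21 days from April 29, 1994 (when the protest bond is posted) gives a deadline of May 20, 1994; completed May 4, 1994, before the deadline.
Step 5 — 25 and 45 days from May 27, 1994 (end of the 23-day waiting period, which began when the statement of grounds is filed on May 4, 1994) are June 21, 1994 and July 11, 1994 respectively; June 27, 1994 falls inside that range.
Step 6 — counting 49 days from July 30, 1994 (end of the 33-day objection period, which began when supplemental grounds are filed on June 27, 1994) gives a deadline of September 17, 1994; September 22, 1994 misses that deadline by 5 days.
That is the first point of non-compliance.

Step 6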